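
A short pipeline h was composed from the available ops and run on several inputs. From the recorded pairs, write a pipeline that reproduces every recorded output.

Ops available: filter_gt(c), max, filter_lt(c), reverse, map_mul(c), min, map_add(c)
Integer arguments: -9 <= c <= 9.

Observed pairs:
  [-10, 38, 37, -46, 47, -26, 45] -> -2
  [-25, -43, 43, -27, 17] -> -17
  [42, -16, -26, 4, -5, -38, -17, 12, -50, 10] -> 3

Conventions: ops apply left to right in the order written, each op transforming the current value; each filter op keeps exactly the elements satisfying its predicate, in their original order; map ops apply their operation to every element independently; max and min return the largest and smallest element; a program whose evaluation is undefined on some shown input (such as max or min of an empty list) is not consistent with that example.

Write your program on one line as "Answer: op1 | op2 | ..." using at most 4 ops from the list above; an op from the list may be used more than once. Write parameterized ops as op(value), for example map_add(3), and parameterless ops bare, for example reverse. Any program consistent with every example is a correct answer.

map_add(8) | filter_lt(6) | max

Check, running the answer program on each example:
  [-10, 38, 37, -46, 47, -26, 45] -> [-2, 46, 45, -38, 55, -18, 53] -> [-2, -38, -18] -> -2
  [-25, -43, 43, -27, 17] -> [-17, -35, 51, -19, 25] -> [-17, -35, -19] -> -17
  [42, -16, -26, 4, -5, -38, -17, 12, -50, 10] -> [50, -8, -18, 12, 3, -30, -9, 20, -42, 18] -> [-8, -18, 3, -30, -9, -42] -> 3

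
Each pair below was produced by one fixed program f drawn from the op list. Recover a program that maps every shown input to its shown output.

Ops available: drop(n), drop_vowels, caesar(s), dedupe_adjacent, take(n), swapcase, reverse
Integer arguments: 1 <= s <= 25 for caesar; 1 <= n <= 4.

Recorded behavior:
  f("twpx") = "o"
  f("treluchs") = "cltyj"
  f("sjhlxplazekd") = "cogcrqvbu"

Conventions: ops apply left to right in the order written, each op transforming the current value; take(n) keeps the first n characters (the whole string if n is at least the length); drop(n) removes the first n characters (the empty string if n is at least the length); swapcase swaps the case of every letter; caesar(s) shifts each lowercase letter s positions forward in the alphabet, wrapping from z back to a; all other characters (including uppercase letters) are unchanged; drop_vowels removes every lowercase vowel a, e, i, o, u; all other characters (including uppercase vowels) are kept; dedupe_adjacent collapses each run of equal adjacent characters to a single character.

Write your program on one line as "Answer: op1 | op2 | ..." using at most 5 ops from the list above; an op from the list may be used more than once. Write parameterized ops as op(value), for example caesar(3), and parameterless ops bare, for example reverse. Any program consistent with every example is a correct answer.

caesar(17) | swapcase | drop(3) | swapcase

Check, running the answer program on each example:
  "twpx" -> "kngo" -> "KNGO" -> "O" -> "o"
  "treluchs" -> "kivcltyj" -> "KIVCLTYJ" -> "CLTYJ" -> "cltyj"
  "sjhlxplazekd" -> "jaycogcrqvbu" -> "JAYCOGCRQVBU" -> "COGCRQVBU" -> "cogcrqvbu"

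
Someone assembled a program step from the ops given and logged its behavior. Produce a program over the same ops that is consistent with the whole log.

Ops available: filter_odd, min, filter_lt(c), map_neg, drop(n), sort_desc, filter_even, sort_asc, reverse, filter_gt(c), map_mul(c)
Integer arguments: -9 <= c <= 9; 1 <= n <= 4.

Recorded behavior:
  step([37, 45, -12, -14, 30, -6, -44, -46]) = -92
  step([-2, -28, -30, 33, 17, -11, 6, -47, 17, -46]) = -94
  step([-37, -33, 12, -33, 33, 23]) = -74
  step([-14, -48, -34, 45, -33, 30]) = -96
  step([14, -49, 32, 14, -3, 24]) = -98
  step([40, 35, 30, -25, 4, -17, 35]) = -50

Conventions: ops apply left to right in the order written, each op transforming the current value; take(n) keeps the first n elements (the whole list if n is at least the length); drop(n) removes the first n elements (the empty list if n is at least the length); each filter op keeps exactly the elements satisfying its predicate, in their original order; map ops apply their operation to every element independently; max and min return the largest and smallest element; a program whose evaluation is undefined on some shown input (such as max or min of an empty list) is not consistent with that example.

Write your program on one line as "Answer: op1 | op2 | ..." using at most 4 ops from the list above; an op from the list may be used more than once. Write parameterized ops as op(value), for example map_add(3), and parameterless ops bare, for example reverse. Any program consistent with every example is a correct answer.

map_neg | map_mul(-2) | reverse | min

Check, running the answer program on each example:
  [37, 45, -12, -14, 30, -6, -44, -46] -> [-37, -45, 12, 14, -30, 6, 44, 46] -> [74, 90, -24, -28, 60, -12, -88, -92] -> [-92, -88, -12, 60, -28, -24, 90, 74] -> -92
  [-2, -28, -30, 33, 17, -11, 6, -47, 17, -46] -> [2, 28, 30, -33, -17, 11, -6, 47, -17, 46] -> [-4, -56, -60, 66, 34, -22, 12, -94, 34, -92] -> [-92, 34, -94, 12, -22, 34, 66, -60, -56, -4] -> -94
  [-37, -33, 12, -33, 33, 23] -> [37, 33, -12, 33, -33, -23] -> [-74, -66, 24, -66, 66, 46] -> [46, 66, -66, 24, -66, -74] -> -74
  [-14, -48, -34, 45, -33, 30] -> [14, 48, 34, -45, 33, -30] -> [-28, -96, -68, 90, -66, 60] -> [60, -66, 90, -68, -96, -28] -> -96
  [14, -49, 32, 14, -3, 24] -> [-14, 49, -32, -14, 3, -24] -> [28, -98, 64, 28, -6, 48] -> [48, -6, 28, 64, -98, 28] -> -98
  [40, 35, 30, -25, 4, -17, 35] -> [-40, -35, -30, 25, -4, 17, -35] -> [80, 70, 60, -50, 8, -34, 70] -> [70, -34, 8, -50, 60, 70, 80] -> -50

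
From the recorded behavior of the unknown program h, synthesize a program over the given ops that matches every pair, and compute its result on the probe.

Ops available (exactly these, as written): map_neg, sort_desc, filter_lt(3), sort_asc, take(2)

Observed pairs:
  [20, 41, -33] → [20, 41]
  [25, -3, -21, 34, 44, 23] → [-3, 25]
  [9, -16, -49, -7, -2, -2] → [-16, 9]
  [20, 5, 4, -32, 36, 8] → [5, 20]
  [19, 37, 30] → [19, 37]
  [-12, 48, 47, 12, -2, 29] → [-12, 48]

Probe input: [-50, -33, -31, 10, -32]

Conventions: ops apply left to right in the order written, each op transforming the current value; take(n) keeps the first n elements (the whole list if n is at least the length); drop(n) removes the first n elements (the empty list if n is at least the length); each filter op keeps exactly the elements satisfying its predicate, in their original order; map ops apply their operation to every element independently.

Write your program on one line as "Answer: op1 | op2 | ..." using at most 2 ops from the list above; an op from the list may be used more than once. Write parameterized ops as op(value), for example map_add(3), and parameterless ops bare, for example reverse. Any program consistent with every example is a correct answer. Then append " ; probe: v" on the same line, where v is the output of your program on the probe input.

take(2) | sort_asc ; probe: [-50, -33]

Check, running the answer program on each example:
  [20, 41, -33] -> [20, 41] -> [20, 41]
  [25, -3, -21, 34, 44, 23] -> [25, -3] -> [-3, 25]
  [9, -16, -49, -7, -2, -2] -> [9, -16] -> [-16, 9]
  [20, 5, 4, -32, 36, 8] -> [20, 5] -> [5, 20]
  [19, 37, 30] -> [19, 37] -> [19, 37]
  [-12, 48, 47, 12, -2, 29] -> [-12, 48] -> [-12, 48]
  probe: [-50, -33, -31, 10, -32] -> [-50, -33] -> [-50, -33]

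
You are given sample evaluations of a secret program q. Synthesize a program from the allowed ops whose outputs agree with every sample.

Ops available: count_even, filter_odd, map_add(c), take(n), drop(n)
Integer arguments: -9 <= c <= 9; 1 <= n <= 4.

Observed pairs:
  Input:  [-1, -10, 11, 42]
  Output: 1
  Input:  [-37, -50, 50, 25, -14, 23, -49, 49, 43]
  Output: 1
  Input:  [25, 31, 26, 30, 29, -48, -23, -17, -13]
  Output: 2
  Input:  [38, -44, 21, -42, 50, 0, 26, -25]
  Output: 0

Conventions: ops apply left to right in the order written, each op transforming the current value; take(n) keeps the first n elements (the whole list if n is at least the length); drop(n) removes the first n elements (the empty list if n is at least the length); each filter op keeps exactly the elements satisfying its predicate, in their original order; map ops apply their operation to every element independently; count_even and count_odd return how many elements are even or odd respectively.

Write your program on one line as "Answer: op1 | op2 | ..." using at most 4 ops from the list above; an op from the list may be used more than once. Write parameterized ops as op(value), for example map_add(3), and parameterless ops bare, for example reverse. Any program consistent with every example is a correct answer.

map_add(-1) | take(2) | map_add(2) | count_even

Check, running the answer program on each example:
  [-1, -10, 11, 42] -> [-2, -11, 10, 41] -> [-2, -11] -> [0, -9] -> 1
  [-37, -50, 50, 25, -14, 23, -49, 49, 43] -> [-38, -51, 49, 24, -15, 22, -50, 48, 42] -> [-38, -51] -> [-36, -49] -> 1
  [25, 31, 26, 30, 29, -48, -23, -17, -13] -> [24, 30, 25, 29, 28, -49, -24, -18, -14] -> [24, 30] -> [26, 32] -> 2
  [38, -44, 21, -42, 50, 0, 26, -25] -> [37, -45, 20, -43, 49, -1, 25, -26] -> [37, -45] -> [39, -43] -> 0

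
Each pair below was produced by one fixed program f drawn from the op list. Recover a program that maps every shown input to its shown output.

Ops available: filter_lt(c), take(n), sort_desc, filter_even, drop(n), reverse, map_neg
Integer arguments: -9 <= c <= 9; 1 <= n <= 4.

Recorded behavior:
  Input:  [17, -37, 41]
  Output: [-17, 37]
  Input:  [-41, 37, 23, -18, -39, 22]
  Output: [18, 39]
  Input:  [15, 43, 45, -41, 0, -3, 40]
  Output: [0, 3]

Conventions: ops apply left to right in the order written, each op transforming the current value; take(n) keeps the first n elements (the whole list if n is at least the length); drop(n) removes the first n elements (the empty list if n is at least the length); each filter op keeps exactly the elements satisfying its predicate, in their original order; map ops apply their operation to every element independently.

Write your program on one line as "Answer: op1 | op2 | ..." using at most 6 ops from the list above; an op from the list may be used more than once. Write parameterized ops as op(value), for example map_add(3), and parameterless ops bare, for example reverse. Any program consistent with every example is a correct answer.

reverse | take(3) | sort_desc | map_neg | drop(1)

Check, running the answer program on each example:
  [17, -37, 41] -> [41, -37, 17] -> [41, -37, 17] -> [41, 17, -37] -> [-41, -17, 37] -> [-17, 37]
  [-41, 37, 23, -18, -39, 22] -> [22, -39, -18, 23, 37, -41] -> [22, -39, -18] -> [22, -18, -39] -> [-22, 18, 39] -> [18, 39]
  [15, 43, 45, -41, 0, -3, 40] -> [40, -3, 0, -41, 45, 43, 15] -> [40, -3, 0] -> [40, 0, -3] -> [-40, 0, 3] -> [0, 3]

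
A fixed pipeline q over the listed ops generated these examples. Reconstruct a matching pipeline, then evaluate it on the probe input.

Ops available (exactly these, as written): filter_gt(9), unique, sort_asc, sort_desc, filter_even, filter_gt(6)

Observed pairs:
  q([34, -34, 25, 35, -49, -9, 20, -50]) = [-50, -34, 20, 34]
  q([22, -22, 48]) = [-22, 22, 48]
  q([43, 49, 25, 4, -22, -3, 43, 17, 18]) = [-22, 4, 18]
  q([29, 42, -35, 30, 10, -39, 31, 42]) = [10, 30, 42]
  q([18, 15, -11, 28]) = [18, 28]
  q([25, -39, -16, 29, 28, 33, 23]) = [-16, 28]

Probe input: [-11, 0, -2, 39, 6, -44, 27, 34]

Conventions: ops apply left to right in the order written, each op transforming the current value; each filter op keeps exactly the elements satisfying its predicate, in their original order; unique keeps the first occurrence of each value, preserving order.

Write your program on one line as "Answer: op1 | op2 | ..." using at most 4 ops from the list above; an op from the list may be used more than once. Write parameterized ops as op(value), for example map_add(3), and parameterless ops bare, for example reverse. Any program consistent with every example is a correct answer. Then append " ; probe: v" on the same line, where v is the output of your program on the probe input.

unique | filter_even | sort_asc ; probe: [-44, -2, 0, 6, 34]

Check, running the answer program on each example:
  [34, -34, 25, 35, -49, -9, 20, -50] -> [34, -34, 25, 35, -49, -9, 20, -50] -> [34, -34, 20, -50] -> [-50, -34, 20, 34]
  [22, -22, 48] -> [22, -22, 48] -> [22, -22, 48] -> [-22, 22, 48]
  [43, 49, 25, 4, -22, -3, 43, 17, 18] -> [43, 49, 25, 4, -22, -3, 17, 18] -> [4, -22, 18] -> [-22, 4, 18]
  [29, 42, -35, 30, 10, -39, 31, 42] -> [29, 42, -35, 30, 10, -39, 31] -> [42, 30, 10] -> [10, 30, 42]
  [18, 15, -11, 28] -> [18, 15, -11, 28] -> [18, 28] -> [18, 28]
  [25, -39, -16, 29, 28, 33, 23] -> [25, -39, -16, 29, 28, 33, 23] -> [-16, 28] -> [-16, 28]
  probe: [-11, 0, -2, 39, 6, -44, 27, 34] -> [-11, 0, -2, 39, 6, -44, 27, 34] -> [0, -2, 6, -44, 34] -> [-44, -2, 0, 6, 34]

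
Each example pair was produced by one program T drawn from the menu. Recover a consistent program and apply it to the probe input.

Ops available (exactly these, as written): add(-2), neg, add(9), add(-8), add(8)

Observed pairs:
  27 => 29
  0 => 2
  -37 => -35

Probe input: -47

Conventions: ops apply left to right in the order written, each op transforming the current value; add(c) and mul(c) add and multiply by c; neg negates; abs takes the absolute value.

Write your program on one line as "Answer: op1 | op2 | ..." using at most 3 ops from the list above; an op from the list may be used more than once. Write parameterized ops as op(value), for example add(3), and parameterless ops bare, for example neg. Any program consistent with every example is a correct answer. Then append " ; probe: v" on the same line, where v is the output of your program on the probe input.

neg | add(-2) | neg ; probe: -45

Check, running the answer program on each example:
  27 -> -27 -> -29 -> 29
  0 -> 0 -> -2 -> 2
  -37 -> 37 -> 35 -> -35
  probe: -47 -> 47 -> 45 -> -45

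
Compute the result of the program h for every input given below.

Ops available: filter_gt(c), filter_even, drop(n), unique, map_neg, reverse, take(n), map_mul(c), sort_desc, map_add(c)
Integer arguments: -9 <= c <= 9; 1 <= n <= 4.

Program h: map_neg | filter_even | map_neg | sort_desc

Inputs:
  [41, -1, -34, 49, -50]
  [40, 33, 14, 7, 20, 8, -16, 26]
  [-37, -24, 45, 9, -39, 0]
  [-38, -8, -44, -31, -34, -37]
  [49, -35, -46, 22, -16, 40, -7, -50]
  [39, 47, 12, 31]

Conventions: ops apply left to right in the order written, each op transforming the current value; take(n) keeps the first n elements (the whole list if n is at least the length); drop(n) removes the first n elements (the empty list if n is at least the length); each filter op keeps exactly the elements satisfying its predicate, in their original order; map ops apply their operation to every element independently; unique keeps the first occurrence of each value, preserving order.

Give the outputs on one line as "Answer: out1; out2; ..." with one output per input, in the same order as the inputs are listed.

[-34, -50]; [40, 26, 20, 14, 8, -16]; [0, -24]; [-8, -34, -38, -44]; [40, 22, -16, -46, -50]; [12]

Execution, op by op:
  [41, -1, -34, 49, -50] -> [-41, 1, 34, -49, 50] -> [34, 50] -> [-34, -50] -> [-34, -50]
  [40, 33, 14, 7, 20, 8, -16, 26] -> [-40, -33, -14, -7, -20, -8, 16, -26] -> [-40, -14, -20, -8, 16, -26] -> [40, 14, 20, 8, -16, 26] -> [40, 26, 20, 14, 8, -16]
  [-37, -24, 45, 9, -39, 0] -> [37, 24, -45, -9, 39, 0] -> [24, 0] -> [-24, 0] -> [0, -24]
  [-38, -8, -44, -31, -34, -37] -> [38, 8, 44, 31, 34, 37] -> [38, 8, 44, 34] -> [-38, -8, -44, -34] -> [-8, -34, -38, -44]
  [49, -35, -46, 22, -16, 40, -7, -50] -> [-49, 35, 46, -22, 16, -40, 7, 50] -> [46, -22, 16, -40, 50] -> [-46, 22, -16, 40, -50] -> [40, 22, -16, -46, -50]
  [39, 47, 12, 31] -> [-39, -47, -12, -31] -> [-12] -> [12] -> [12]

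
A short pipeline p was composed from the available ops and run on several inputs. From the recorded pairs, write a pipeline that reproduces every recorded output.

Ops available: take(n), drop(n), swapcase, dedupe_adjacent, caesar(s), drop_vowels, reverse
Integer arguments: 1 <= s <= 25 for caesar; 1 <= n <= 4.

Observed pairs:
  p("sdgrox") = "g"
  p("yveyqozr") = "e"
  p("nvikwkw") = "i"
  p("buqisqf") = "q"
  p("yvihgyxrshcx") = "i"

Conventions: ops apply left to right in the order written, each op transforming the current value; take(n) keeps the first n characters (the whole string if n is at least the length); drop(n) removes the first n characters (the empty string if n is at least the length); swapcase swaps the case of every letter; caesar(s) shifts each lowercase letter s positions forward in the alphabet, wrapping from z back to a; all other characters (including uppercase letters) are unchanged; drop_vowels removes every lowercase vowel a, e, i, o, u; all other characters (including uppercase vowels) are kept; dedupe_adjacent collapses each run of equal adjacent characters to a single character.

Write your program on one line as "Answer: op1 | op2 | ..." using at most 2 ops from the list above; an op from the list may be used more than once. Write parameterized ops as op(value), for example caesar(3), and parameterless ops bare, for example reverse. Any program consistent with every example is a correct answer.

take(3) | drop(2)

Check, running the answer program on each example:
  "sdgrox" -> "sdg" -> "g"
  "yveyqozr" -> "yve" -> "e"
  "nvikwkw" -> "nvi" -> "i"
  "buqisqf" -> "buq" -> "q"
  "yvihgyxrshcx" -> "yvi" -> "i"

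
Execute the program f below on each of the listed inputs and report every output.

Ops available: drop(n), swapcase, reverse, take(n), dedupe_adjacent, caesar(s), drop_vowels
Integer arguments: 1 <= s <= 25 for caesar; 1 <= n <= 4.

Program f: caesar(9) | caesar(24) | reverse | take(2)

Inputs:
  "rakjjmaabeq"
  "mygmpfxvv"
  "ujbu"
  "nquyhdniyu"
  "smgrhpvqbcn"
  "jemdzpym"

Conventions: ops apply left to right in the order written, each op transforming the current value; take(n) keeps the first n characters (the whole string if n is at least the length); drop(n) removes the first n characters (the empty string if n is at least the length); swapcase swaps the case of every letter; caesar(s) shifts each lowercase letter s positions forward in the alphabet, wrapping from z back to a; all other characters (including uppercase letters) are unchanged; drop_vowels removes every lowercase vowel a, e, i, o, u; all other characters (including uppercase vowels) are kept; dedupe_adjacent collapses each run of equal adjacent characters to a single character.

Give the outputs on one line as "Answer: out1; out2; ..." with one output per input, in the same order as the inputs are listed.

"xl"; "cc"; "bi"; "bf"; "uj"; "tf"

Execution, op by op:
  "rakjjmaabeq" -> "ajtssvjjknz" -> "yhrqqthhilx" -> "xlihhtqqrhy" -> "xl"
  "mygmpfxvv" -> "vhpvyogee" -> "tfntwmecc" -> "ccemwtnft" -> "cc"
  "ujbu" -> "dskd" -> "bqib" -> "biqb" -> "bi"
  "nquyhdniyu" -> "wzdhqmwrhd" -> "uxbfokupfb" -> "bfpukofbxu" -> "bf"
  "smgrhpvqbcn" -> "bvpaqyezklw" -> "ztnyowcxiju" -> "ujixcwoyntz" -> "uj"
  "jemdzpym" -> "snvmiyhv" -> "qltkgwft" -> "tfwgktlq" -> "tf"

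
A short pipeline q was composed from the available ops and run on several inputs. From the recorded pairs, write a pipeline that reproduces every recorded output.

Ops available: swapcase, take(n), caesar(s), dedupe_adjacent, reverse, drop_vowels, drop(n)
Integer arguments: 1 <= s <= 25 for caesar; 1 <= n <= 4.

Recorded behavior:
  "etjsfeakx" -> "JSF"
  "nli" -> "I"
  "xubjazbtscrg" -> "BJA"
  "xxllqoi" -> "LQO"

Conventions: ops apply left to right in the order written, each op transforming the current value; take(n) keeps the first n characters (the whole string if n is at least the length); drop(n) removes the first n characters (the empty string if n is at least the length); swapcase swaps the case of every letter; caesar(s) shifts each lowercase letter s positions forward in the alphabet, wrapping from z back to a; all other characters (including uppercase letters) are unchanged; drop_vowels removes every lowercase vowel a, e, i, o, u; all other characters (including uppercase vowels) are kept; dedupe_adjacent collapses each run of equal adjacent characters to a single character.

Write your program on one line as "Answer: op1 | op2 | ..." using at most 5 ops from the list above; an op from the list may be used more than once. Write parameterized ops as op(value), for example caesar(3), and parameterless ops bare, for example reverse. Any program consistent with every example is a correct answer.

drop(2) | swapcase | dedupe_adjacent | take(3)

Check, running the answer program on each example:
  "etjsfeakx" -> "jsfeakx" -> "JSFEAKX" -> "JSFEAKX" -> "JSF"
  "nli" -> "i" -> "I" -> "I" -> "I"
  "xubjazbtscrg" -> "bjazbtscrg" -> "BJAZBTSCRG" -> "BJAZBTSCRG" -> "BJA"
  "xxllqoi" -> "llqoi" -> "LLQOI" -> "LQOI" -> "LQO"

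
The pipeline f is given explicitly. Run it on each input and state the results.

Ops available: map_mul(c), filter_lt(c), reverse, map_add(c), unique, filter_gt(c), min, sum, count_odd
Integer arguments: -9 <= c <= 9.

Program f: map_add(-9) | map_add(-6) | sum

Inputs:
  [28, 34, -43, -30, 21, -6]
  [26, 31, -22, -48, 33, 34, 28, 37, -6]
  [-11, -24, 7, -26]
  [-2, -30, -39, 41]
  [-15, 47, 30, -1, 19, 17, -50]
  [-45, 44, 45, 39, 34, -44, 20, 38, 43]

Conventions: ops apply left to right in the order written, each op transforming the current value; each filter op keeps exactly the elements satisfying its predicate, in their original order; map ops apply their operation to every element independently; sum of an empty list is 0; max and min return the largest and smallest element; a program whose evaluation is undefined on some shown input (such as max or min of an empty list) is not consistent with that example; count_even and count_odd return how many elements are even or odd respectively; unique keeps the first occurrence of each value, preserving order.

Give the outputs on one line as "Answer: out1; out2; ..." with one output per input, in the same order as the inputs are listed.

-86; -22; -114; -90; -58; 39

Execution, op by op:
  [28, 34, -43, -30, 21, -6] -> [19, 25, -52, -39, 12, -15] -> [13, 19, -58, -45, 6, -21] -> -86
  [26, 31, -22, -48, 33, 34, 28, 37, -6] -> [17, 22, -31, -57, 24, 25, 19, 28, -15] -> [11, 16, -37, -63, 18, 19, 13, 22, -21] -> -22
  [-11, -24, 7, -26] -> [-20, -33, -2, -35] -> [-26, -39, -8, -41] -> -114
  [-2, -30, -39, 41] -> [-11, -39, -48, 32] -> [-17, -45, -54, 26] -> -90
  [-15, 47, 30, -1, 19, 17, -50] -> [-24, 38, 21, -10, 10, 8, -59] -> [-30, 32, 15, -16, 4, 2, -65] -> -58
  [-45, 44, 45, 39, 34, -44, 20, 38, 43] -> [-54, 35, 36, 30, 25, -53, 11, 29, 34] -> [-60, 29, 30, 24, 19, -59, 5, 23, 28] -> 39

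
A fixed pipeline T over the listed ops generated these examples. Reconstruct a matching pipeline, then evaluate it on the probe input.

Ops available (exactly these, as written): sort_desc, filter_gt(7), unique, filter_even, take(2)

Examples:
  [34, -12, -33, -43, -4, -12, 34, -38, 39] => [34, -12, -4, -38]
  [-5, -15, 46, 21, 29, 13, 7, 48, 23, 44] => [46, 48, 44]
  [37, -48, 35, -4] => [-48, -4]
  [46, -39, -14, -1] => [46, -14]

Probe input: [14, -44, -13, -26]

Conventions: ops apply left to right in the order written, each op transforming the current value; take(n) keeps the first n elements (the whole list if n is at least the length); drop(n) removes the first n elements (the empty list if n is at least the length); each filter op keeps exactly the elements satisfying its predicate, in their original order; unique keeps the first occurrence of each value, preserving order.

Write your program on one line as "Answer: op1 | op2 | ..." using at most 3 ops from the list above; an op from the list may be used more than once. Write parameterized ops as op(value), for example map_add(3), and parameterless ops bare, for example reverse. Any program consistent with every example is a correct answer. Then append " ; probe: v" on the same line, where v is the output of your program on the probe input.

unique | filter_even ; probe: [14, -44, -26]

Check, running the answer program on each example:
  [34, -12, -33, -43, -4, -12, 34, -38, 39] -> [34, -12, -33, -43, -4, -38, 39] -> [34, -12, -4, -38]
  [-5, -15, 46, 21, 29, 13, 7, 48, 23, 44] -> [-5, -15, 46, 21, 29, 13, 7, 48, 23, 44] -> [46, 48, 44]
  [37, -48, 35, -4] -> [37, -48, 35, -4] -> [-48, -4]
  [46, -39, -14, -1] -> [46, -39, -14, -1] -> [46, -14]
  probe: [14, -44, -13, -26] -> [14, -44, -13, -26] -> [14, -44, -26]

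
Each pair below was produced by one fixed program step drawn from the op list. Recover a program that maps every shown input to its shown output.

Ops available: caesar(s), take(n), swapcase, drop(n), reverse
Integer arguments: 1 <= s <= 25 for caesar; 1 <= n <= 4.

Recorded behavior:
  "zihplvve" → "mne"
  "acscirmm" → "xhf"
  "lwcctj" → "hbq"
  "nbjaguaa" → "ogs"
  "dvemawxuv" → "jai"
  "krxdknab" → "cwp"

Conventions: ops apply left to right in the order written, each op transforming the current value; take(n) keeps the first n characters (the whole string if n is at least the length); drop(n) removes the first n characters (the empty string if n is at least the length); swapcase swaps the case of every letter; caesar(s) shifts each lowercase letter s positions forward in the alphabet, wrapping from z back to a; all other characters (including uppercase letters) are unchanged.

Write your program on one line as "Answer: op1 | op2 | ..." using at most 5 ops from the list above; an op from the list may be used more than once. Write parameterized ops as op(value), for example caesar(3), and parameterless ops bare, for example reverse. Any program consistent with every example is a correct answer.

caesar(10) | caesar(6) | take(3) | reverse | caesar(15)

Check, running the answer program on each example:
  "zihplvve" -> "jsrzvffo" -> "pyxfbllu" -> "pyx" -> "xyp" -> "mne"
  "acscirmm" -> "kmcmsbww" -> "qsisyhcc" -> "qsi" -> "isq" -> "xhf"
  "lwcctj" -> "vgmmdt" -> "bmssjz" -> "bms" -> "smb" -> "hbq"
  "nbjaguaa" -> "xltkqekk" -> "drzqwkqq" -> "drz" -> "zrd" -> "ogs"
  "dvemawxuv" -> "nfowkghef" -> "tlucqmnkl" -> "tlu" -> "ult" -> "jai"
  "krxdknab" -> "ubhnuxkl" -> "ahntadqr" -> "ahn" -> "nha" -> "cwp"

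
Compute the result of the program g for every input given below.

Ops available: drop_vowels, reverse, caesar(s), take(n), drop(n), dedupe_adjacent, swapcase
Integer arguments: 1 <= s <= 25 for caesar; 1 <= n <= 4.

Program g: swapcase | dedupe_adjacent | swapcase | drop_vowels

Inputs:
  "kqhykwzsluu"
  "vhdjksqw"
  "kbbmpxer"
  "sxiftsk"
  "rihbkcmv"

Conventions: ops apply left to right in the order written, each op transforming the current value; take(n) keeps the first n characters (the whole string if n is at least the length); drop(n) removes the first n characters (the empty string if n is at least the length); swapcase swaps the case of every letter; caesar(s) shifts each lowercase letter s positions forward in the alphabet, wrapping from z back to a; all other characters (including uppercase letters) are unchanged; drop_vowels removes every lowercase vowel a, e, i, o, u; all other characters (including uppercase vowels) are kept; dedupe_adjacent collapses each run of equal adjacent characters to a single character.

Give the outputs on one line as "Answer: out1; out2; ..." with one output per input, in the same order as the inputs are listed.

"kqhykwzsl"; "vhdjksqw"; "kbmpxr"; "sxftsk"; "rhbkcmv"

Execution, op by op:
  "kqhykwzsluu" -> "KQHYKWZSLUU" -> "KQHYKWZSLU" -> "kqhykwzslu" -> "kqhykwzsl"
  "vhdjksqw" -> "VHDJKSQW" -> "VHDJKSQW" -> "vhdjksqw" -> "vhdjksqw"
  "kbbmpxer" -> "KBBMPXER" -> "KBMPXER" -> "kbmpxer" -> "kbmpxr"
  "sxiftsk" -> "SXIFTSK" -> "SXIFTSK" -> "sxiftsk" -> "sxftsk"
  "rihbkcmv" -> "RIHBKCMV" -> "RIHBKCMV" -> "rihbkcmv" -> "rhbkcmv"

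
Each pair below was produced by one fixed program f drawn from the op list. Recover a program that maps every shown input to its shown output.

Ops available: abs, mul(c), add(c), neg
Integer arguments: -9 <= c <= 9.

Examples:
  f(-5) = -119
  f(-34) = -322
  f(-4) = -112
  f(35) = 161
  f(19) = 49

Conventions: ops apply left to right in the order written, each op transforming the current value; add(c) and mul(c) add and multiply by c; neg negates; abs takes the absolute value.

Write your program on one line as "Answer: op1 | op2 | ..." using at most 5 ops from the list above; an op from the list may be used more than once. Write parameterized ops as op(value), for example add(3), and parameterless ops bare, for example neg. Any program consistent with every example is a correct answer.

add(-7) | add(-5) | mul(-7) | neg

Check, running the answer program on each example:
  -5 -> -12 -> -17 -> 119 -> -119
  -34 -> -41 -> -46 -> 322 -> -322
  -4 -> -11 -> -16 -> 112 -> -112
  35 -> 28 -> 23 -> -161 -> 161
  19 -> 12 -> 7 -> -49 -> 49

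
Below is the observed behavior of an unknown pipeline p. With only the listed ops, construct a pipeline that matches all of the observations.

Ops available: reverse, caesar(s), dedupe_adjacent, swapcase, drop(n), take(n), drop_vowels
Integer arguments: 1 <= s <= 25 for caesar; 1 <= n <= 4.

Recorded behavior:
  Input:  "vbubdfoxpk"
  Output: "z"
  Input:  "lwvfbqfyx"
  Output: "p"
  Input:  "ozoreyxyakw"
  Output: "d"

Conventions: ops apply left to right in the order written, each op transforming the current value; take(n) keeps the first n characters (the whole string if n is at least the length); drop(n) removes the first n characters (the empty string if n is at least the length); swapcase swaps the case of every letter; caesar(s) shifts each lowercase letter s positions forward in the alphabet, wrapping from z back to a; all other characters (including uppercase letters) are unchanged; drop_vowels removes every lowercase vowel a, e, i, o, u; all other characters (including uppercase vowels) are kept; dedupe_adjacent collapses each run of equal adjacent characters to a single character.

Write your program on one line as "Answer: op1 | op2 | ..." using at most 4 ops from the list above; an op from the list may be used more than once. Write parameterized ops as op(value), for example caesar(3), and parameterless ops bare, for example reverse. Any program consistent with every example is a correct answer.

drop_vowels | caesar(4) | dedupe_adjacent | take(1)

Check, running the answer program on each example:
  "vbubdfoxpk" -> "vbbdfxpk" -> "zffhjbto" -> "zfhjbto" -> "z"
  "lwvfbqfyx" -> "lwvfbqfyx" -> "pazjfujcb" -> "pazjfujcb" -> "p"
  "ozoreyxyakw" -> "zryxykw" -> "dvcbcoa" -> "dvcbcoa" -> "d"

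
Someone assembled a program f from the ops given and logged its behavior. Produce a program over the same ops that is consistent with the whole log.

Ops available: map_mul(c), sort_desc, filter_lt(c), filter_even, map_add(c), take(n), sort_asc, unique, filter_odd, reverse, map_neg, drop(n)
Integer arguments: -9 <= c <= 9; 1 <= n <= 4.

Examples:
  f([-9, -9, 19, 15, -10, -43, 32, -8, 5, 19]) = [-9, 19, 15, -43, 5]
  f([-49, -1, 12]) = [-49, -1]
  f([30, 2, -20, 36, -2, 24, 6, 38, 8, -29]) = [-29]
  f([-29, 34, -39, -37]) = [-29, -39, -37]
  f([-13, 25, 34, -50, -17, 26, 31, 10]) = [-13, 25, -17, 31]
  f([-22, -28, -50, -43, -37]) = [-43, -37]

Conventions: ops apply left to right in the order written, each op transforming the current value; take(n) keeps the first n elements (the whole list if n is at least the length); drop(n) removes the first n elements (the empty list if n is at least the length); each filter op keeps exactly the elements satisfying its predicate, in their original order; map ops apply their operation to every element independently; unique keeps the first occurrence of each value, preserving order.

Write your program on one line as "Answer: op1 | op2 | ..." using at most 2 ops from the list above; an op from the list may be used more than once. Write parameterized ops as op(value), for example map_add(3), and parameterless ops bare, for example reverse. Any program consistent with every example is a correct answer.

filter_odd | unique

Check, running the answer program on each example:
  [-9, -9, 19, 15, -10, -43, 32, -8, 5, 19] -> [-9, -9, 19, 15, -43, 5, 19] -> [-9, 19, 15, -43, 5]
  [-49, -1, 12] -> [-49, -1] -> [-49, -1]
  [30, 2, -20, 36, -2, 24, 6, 38, 8, -29] -> [-29] -> [-29]
  [-29, 34, -39, -37] -> [-29, -39, -37] -> [-29, -39, -37]
  [-13, 25, 34, -50, -17, 26, 31, 10] -> [-13, 25, -17, 31] -> [-13, 25, -17, 31]
  [-22, -28, -50, -43, -37] -> [-43, -37] -> [-43, -37]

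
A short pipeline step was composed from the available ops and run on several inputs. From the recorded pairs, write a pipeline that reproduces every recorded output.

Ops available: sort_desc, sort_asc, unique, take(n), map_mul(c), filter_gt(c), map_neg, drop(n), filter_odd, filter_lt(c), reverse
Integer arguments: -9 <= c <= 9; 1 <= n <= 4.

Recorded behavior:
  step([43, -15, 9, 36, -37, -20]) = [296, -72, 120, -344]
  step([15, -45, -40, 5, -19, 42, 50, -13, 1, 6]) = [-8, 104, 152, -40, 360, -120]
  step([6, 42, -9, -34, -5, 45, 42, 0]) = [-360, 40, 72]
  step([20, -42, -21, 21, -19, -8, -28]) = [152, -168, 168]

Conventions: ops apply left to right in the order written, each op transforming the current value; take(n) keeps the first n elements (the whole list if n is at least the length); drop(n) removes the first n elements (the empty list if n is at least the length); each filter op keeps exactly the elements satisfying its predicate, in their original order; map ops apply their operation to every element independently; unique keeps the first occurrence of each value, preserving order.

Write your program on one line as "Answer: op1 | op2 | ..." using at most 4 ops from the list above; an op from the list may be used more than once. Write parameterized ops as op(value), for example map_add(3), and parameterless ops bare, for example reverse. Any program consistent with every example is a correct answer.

filter_odd | map_neg | reverse | map_mul(8)

Check, running the answer program on each example:
  [43, -15, 9, 36, -37, -20] -> [43, -15, 9, -37] -> [-43, 15, -9, 37] -> [37, -9, 15, -43] -> [296, -72, 120, -344]
  [15, -45, -40, 5, -19, 42, 50, -13, 1, 6] -> [15, -45, 5, -19, -13, 1] -> [-15, 45, -5, 19, 13, -1] -> [-1, 13, 19, -5, 45, -15] -> [-8, 104, 152, -40, 360, -120]
  [6, 42, -9, -34, -5, 45, 42, 0] -> [-9, -5, 45] -> [9, 5, -45] -> [-45, 5, 9] -> [-360, 40, 72]
  [20, -42, -21, 21, -19, -8, -28] -> [-21, 21, -19] -> [21, -21, 19] -> [19, -21, 21] -> [152, -168, 168]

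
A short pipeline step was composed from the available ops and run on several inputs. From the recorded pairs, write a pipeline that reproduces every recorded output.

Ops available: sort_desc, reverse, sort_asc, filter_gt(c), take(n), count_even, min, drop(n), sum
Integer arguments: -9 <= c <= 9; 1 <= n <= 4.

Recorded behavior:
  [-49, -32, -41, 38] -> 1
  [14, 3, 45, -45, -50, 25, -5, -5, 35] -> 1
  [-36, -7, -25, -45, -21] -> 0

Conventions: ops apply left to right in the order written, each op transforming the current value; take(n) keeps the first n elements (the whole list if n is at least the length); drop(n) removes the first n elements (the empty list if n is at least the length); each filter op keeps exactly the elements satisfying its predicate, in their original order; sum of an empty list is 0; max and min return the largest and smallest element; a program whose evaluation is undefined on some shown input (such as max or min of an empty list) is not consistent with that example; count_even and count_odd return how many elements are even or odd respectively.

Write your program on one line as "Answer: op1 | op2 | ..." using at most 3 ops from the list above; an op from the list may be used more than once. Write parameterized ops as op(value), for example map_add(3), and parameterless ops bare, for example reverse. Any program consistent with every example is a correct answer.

filter_gt(-5) | sort_asc | count_even

Check, running the answer program on each example:
  [-49, -32, -41, 38] -> [38] -> [38] -> 1
  [14, 3, 45, -45, -50, 25, -5, -5, 35] -> [14, 3, 45, 25, 35] -> [3, 14, 25, 35, 45] -> 1
  [-36, -7, -25, -45, -21] -> [] -> [] -> 0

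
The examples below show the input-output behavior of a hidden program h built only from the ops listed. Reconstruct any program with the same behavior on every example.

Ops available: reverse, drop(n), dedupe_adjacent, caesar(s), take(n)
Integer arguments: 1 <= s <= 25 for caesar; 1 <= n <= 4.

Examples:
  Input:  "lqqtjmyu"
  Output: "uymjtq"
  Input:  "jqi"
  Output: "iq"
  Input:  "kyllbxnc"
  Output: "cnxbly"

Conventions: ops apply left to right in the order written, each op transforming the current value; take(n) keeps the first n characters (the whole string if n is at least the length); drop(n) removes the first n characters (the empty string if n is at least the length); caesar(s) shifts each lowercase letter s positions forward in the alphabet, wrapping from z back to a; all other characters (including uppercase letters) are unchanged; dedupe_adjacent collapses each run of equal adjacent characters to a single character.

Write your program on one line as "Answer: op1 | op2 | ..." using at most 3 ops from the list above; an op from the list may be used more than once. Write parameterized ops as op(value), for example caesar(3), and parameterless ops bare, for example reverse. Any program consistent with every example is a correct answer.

drop(1) | reverse | dedupe_adjacent

Check, running the answer program on each example:
  "lqqtjmyu" -> "qqtjmyu" -> "uymjtqq" -> "uymjtq"
  "jqi" -> "qi" -> "iq" -> "iq"
  "kyllbxnc" -> "yllbxnc" -> "cnxblly" -> "cnxbly"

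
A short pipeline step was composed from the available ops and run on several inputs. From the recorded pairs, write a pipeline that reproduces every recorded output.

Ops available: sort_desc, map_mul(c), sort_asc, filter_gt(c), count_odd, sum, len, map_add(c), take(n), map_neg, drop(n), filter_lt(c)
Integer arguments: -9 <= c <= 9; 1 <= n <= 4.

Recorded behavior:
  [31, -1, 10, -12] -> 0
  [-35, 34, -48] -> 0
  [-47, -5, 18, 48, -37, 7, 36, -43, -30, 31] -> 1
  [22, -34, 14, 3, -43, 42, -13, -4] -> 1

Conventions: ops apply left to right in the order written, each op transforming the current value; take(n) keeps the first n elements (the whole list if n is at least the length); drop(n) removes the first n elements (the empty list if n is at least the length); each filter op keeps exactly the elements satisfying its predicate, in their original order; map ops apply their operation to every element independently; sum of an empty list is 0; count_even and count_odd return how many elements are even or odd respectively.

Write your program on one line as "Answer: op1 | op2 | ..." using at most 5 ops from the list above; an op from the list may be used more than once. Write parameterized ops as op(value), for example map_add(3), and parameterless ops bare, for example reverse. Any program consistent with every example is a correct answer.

drop(2) | take(4) | filter_lt(7) | filter_lt(-3) | count_odd

Check, running the answer program on each example:
  [31, -1, 10, -12] -> [10, -12] -> [10, -12] -> [-12] -> [-12] -> 0
  [-35, 34, -48] -> [-48] -> [-48] -> [-48] -> [-48] -> 0
  [-47, -5, 18, 48, -37, 7, 36, -43, -30, 31] -> [18, 48, -37, 7, 36, -43, -30, 31] -> [18, 48, -37, 7] -> [-37] -> [-37] -> 1
  [22, -34, 14, 3, -43, 42, -13, -4] -> [14, 3, -43, 42, -13, -4] -> [14, 3, -43, 42] -> [3, -43] -> [-43] -> 1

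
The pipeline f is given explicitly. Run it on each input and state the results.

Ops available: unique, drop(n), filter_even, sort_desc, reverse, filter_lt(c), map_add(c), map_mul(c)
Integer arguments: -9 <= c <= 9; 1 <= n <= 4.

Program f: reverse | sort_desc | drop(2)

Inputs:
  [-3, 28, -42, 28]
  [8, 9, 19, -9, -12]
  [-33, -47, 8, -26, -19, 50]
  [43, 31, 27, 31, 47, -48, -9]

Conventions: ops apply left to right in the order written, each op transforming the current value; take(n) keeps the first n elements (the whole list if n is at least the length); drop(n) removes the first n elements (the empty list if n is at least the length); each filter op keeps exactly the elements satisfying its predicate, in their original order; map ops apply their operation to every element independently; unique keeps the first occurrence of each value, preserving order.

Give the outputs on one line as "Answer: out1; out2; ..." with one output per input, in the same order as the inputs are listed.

Execution, op by op:
  [-3, 28, -42, 28] -> [28, -42, 28, -3] -> [28, 28, -3, -42] -> [-3, -42]
  [8, 9, 19, -9, -12] -> [-12, -9, 19, 9, 8] -> [19, 9, 8, -9, -12] -> [8, -9, -12]
  [-33, -47, 8, -26, -19, 50] -> [50, -19, -26, 8, -47, -33] -> [50, 8, -19, -26, -33, -47] -> [-19, -26, -33, -47]
  [43, 31, 27, 31, 47, -48, -9] -> [-9, -48, 47, 31, 27, 31, 43] -> [47, 43, 31, 31, 27, -9, -48] -> [31, 31, 27, -9, -48]

[-3, -42]; [8, -9, -12]; [-19, -26, -33, -47]; [31, 31, 27, -9, -48]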